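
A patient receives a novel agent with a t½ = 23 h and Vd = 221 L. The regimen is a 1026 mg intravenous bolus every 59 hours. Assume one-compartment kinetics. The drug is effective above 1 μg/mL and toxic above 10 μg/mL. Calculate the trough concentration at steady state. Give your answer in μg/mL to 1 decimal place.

τ/t½ = 59/23 ≈ 2.5652, so fraction remaining f = (1/2)^(59/23) ≈ 0.1690.
Single-dose peak C₀ = D/Vd = 1026/221 ≈ 4.643 μg/mL.
Steady-state trough Cmin,ss = C₀·f/(1−f) ≈ 4.643 × 0.1690/0.8310 ≈ 0.944 μg/mL.
Trough 0.9 μg/mL vs MEC 1 μg/mL: subtherapeutic.

0.9 μg/mL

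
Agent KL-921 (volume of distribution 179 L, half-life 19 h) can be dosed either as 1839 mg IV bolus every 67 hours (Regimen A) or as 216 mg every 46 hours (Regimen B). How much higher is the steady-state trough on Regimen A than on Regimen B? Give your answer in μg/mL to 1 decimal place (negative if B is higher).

Regimen A: f = (1/2)^(67/19) ≈ 0.0868; Cmin,ss = (1839/179)·f/(1−f) ≈ 0.977 μg/mL.
Regimen B: f = (1/2)^(46/19) ≈ 0.1867; Cmin,ss = (216/179)·f/(1−f) ≈ 0.277 μg/mL.
Difference ≈ 0.977 − 0.277 ≈ 0.700 μg/mL.

0.7 μg/mL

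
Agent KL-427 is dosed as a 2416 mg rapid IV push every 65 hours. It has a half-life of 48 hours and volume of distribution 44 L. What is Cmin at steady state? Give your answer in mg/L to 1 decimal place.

Over one 65-h interval, 65/48 ≈ 1.3542 half-lives elapse, leaving f ≈ 0.3912 of each dose.
At steady state, accumulation factor R = 1/(1 − e^(−kτ)) ≈ 1.6426.
Single-dose peak C₀ = D/Vd = 2416/44 ≈ 54.909 mg/L.
Steady-state peak Cmax,ss = C₀·R ≈ 54.909 × 1.6426 ≈ 90.194 mg/L.
One interval later, Cmin,ss = Cmax,ss·e^(−kτ) ≈ 90.194 × 0.3912 ≈ 35.284 mg/L.

35.3 mg/L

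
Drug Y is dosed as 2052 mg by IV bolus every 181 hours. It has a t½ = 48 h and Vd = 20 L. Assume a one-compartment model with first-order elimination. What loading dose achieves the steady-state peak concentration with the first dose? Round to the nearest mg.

f = (1/2)^(181/48) ≈ 0.073260; accumulation ratio R = 1/(1−f) ≈ 1.07905.
Loading dose to hit Cmax,ss on first dose: D_load = D_maint·R ≈ 2052 × 1.07905 ≈ 2214.21 mg.

2214 mg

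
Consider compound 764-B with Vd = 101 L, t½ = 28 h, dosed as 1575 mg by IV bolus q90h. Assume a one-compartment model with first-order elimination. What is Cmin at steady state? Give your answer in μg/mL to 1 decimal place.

1.9 μg/mL

Over one 90-h interval, 90/28 ≈ 3.2143 half-lives elapse, leaving f ≈ 0.1077 of each dose.
Single-dose peak C₀ = D/Vd = 1575/101 ≈ 15.594 μg/mL.
Steady-state trough Cmin,ss = C₀·f/(1−f) ≈ 15.594 × 0.1077/0.8923 ≈ 1.882 μg/mL.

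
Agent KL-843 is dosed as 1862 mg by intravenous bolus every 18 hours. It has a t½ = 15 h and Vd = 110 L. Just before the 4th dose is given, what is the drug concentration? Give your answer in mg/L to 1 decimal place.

f = (1/2)^(τ/t½) = (1/2)^(18/15) ≈ 0.4353.
C₀ = D/Vd = 1862/110 ≈ 16.927 mg/L.
Before the 4th dose, 3 doses have been given. Superposition: Cmin = C₀·(f + f² + … + f^3).
≈ 16.927 × (0.4353 + 0.1895 + 0.0825) ≈ 16.927 × 0.7073 ≈ 11.972 mg/L.

12.0 mg/L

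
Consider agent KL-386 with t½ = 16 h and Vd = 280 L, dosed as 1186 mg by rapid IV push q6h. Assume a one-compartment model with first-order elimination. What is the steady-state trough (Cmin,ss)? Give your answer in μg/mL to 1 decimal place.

14.3 μg/mL

Over one 6-h interval, 6/16 ≈ 0.375 half-lives elapse, leaving f ≈ 0.7711 of each dose.
At steady state, accumulation factor R = 1/(1 − e^(−kτ)) ≈ 4.3687.
Each bolus raises the concentration by D/Vd = 1186/280 ≈ 4.236 μg/mL.
Steady-state peak Cmax,ss = C₀·R ≈ 4.236 × 4.3687 ≈ 18.506 μg/mL.
Steady-state trough Cmin,ss = Cmax,ss·f ≈ 18.506 × 0.7711 ≈ 14.270 μg/mL.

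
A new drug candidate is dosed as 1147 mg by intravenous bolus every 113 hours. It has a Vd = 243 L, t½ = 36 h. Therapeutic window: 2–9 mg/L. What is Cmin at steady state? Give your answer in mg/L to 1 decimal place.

0.6 mg/L

k = ln2/t½ = ln2/36 ≈ 0.019254 h⁻¹; fraction remaining f = e^(−kτ) = e^(−0.019254×113) ≈ 0.1135.
Each bolus raises the concentration by D/Vd = 1147/243 ≈ 4.720 mg/L.
Steady-state trough Cmin,ss = C₀·f/(1−f) ≈ 4.720 × 0.1135/0.8865 ≈ 0.604 mg/L.
Trough 0.6 mg/L vs MEC 2 mg/L: subtherapeutic.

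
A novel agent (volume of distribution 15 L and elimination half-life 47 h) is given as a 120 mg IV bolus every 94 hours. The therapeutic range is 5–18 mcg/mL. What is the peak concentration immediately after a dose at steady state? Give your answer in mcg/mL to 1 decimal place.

The dosing interval is 2 half-lives, so f = 2^(−2) = 0.25.
At steady state, R = 1/(1 − 0.25) = 4/3.
Single-dose peak C₀ = D/Vd = 120/15 = 8 mcg/mL.
Steady-state peak Cmax,ss = C₀·R = 8 × 4/3 ≈ 10.667 mcg/mL.
Peak 10.7 mcg/mL vs MTC 18 mcg/mL: below toxic threshold.

10.7 mcg/mL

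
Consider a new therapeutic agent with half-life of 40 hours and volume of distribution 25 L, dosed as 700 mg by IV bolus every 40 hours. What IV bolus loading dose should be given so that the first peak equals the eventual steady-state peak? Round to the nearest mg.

1400 mg

f = (1/2)^(40/40) ≈ 0.500000; accumulation ratio R = 1/(1−f) ≈ 2.00000.
Loading dose to hit Cmax,ss on first dose: D_load = D_maint·R ≈ 700 × 2.00000 ≈ 1400.00 mg.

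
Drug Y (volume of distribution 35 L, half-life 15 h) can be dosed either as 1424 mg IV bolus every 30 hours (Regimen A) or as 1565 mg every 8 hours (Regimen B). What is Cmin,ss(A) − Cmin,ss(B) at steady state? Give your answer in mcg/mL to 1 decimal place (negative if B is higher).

-86.4 mcg/mL

Regimen A: f = (1/2)^(30/15) ≈ 0.2500; Cmin,ss = (1424/35)·f/(1−f) ≈ 13.562 mcg/mL.
Regimen B: f = (1/2)^(8/15) ≈ 0.6910; Cmin,ss = (1565/35)·f/(1−f) ≈ 99.992 mcg/mL.
Difference ≈ 13.562 − 99.992 ≈ -86.430 mcg/mL.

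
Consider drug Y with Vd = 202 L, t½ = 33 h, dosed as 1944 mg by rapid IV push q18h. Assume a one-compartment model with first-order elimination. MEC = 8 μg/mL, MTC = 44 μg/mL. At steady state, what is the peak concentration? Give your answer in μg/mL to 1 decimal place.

τ/t½ = 18/33 ≈ 0.54545, so fraction remaining f = (1/2)^(18/33) ≈ 0.6852.
At steady state, accumulation factor R = 1/(1 − e^(−kτ)) ≈ 3.1766.
Single-dose peak C₀ = D/Vd = 1944/202 ≈ 9.624 μg/mL.
Steady-state peak Cmax,ss = C₀·R ≈ 9.624 × 3.1766 ≈ 30.572 μg/mL.
Peak 30.6 μg/mL vs MTC 44 μg/mL: below toxic threshold.

30.6 μg/mL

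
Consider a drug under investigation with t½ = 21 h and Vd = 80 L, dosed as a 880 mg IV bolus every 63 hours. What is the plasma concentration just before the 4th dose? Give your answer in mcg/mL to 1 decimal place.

f = (1/2)^(τ/t½) = (1/2)^(63/21) ≈ 0.1250.
C₀ = D/Vd = 880/80 ≈ 11.000 mcg/mL.
Before the 4th dose, 3 doses have been given. Superposition: Cmin = C₀·(f + f² + … + f^3).
≈ 11.000 × (0.1250 + 0.0156 + 0.0020) ≈ 11.000 × 0.1426 ≈ 1.569 mcg/mL.

1.6 mcg/mL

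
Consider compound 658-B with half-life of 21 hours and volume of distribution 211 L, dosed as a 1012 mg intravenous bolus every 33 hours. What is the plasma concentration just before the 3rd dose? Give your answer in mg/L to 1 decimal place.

f = (1/2)^(τ/t½) = (1/2)^(33/21) ≈ 0.3365.
C₀ = D/Vd = 1012/211 ≈ 4.796 mg/L.
Before the 3rd dose, 2 doses have been given. Superposition: Cmin = C₀·(f + f²).
≈ 4.796 × (0.3365 + 0.1132) ≈ 4.796 × 0.4497 ≈ 2.157 mg/L.

2.2 mg/L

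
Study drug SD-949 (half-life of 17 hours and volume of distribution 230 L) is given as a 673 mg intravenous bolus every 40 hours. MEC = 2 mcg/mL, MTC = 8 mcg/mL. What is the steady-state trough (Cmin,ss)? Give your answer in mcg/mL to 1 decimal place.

τ/t½ = 40/17 ≈ 2.3529, so fraction remaining f = (1/2)^(40/17) ≈ 0.1957.
Each bolus raises the concentration by D/Vd = 673/230 ≈ 2.926 mcg/mL.
Steady-state trough Cmin,ss = C₀·f/(1−f) ≈ 2.926 × 0.1957/0.8043 ≈ 0.712 mcg/mL.
Trough 0.7 mcg/mL vs MEC 2 mcg/mL: subtherapeutic.

0.7 mcg/mL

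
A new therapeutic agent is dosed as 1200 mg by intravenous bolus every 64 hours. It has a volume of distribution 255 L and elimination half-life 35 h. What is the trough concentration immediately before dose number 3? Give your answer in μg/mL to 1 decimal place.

1.7 μg/mL

f = (1/2)^(τ/t½) = (1/2)^(64/35) ≈ 0.2815.
C₀ = D/Vd = 1200/255 ≈ 4.706 μg/mL.
Before the 3rd dose, 2 doses have been given. Superposition: Cmin = C₀·(f + f²).
≈ 4.706 × (0.2815 + 0.0792) ≈ 4.706 × 0.3607 ≈ 1.697 μg/mL.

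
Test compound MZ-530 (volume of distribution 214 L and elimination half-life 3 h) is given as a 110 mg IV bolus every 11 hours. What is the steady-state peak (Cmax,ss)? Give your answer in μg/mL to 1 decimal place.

0.6 μg/mL

Over one 11-h interval, 11/3 ≈ 3.6667 half-lives elapse, leaving f ≈ 0.0787 of each dose.
Accumulation ratio R = 1/(1 − f) ≈ 1/0.9213 ≈ 1.0854.
Single-dose peak C₀ = D/Vd = 110/214 ≈ 0.514 μg/mL.
Cmax,ss = C₀/(1 − f) ≈ 0.514/0.9213 ≈ 0.558 μg/mL.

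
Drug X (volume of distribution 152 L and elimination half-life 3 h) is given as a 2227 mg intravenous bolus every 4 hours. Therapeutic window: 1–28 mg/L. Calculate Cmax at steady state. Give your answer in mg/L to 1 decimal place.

k = ln2/t½ = ln2/3 ≈ 0.231049 h⁻¹; fraction remaining f = e^(−kτ) = e^(−0.231049×4) ≈ 0.3969.
At steady state, accumulation factor R = 1/(1 − e^(−kτ)) ≈ 1.6581.
Single-dose peak C₀ = D/Vd = 2227/152 ≈ 14.651 mg/L.
Cmax,ss = C₀/(1 − f) ≈ 14.651/0.6031 ≈ 24.293 mg/L.
Peak 24.3 mg/L vs MTC 28 mg/L: below toxic threshold.

24.3 mg/L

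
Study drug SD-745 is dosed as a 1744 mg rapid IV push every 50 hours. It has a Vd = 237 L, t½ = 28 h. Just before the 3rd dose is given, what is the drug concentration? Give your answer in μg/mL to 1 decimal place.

2.8 μg/mL

f = (1/2)^(τ/t½) = (1/2)^(50/28) ≈ 0.2900.
C₀ = D/Vd = 1744/237 ≈ 7.359 μg/mL.
Before the 3rd dose, 2 doses have been given. Superposition: Cmin = C₀·(f + f²).
≈ 7.359 × (0.2900 + 0.0841) ≈ 7.359 × 0.3741 ≈ 2.753 μg/mL.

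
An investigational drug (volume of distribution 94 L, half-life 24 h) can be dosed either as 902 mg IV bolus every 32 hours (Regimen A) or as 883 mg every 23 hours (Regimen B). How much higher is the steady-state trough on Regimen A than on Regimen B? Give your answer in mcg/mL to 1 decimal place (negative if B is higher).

-3.6 mcg/mL

Regimen A: f = (1/2)^(32/24) ≈ 0.3969; Cmin,ss = (902/94)·f/(1−f) ≈ 6.315 mcg/mL.
Regimen B: f = (1/2)^(23/24) ≈ 0.5147; Cmin,ss = (883/94)·f/(1−f) ≈ 9.963 mcg/mL.
Difference ≈ 6.315 − 9.963 ≈ -3.648 mcg/mL.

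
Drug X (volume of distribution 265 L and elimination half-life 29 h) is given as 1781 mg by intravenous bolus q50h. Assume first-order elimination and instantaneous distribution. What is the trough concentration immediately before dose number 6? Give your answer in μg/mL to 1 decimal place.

2.9 μg/mL

f = (1/2)^(τ/t½) = (1/2)^(50/29) ≈ 0.3027.
C₀ = D/Vd = 1781/265 ≈ 6.721 μg/mL.
Before the 6th dose, 5 doses have been given. Superposition: Cmin = C₀·(f + f² + … + f^5).
≈ 6.721 × (0.3027 + 0.0916 + 0.0277 + 0.0084 + 0.0025) ≈ 6.721 × 0.4329 ≈ 2.910 μg/mL.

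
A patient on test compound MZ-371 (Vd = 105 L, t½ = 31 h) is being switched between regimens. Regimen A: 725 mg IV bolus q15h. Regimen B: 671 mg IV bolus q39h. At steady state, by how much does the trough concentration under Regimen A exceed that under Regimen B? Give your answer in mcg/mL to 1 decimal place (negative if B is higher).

12.7 mcg/mL

Regimen A: f = (1/2)^(15/31) ≈ 0.7151; Cmin,ss = (725/105)·f/(1−f) ≈ 17.331 mcg/mL.
Regimen B: f = (1/2)^(39/31) ≈ 0.4181; Cmin,ss = (671/105)·f/(1−f) ≈ 4.592 mcg/mL.
Difference ≈ 17.331 − 4.592 ≈ 12.739 mcg/mL.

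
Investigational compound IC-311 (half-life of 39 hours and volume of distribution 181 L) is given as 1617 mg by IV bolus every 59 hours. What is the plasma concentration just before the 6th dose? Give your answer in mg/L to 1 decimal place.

4.8 mg/L

f = (1/2)^(τ/t½) = (1/2)^(59/39) ≈ 0.3504.
C₀ = D/Vd = 1617/181 ≈ 8.934 mg/L.
Before the 6th dose, 5 doses have been given. Superposition: Cmin = C₀·(f + f² + … + f^5).
≈ 8.934 × (0.3504 + 0.1228 + 0.0430 + 0.0151 + 0.0053) ≈ 8.934 × 0.5366 ≈ 4.794 mg/L.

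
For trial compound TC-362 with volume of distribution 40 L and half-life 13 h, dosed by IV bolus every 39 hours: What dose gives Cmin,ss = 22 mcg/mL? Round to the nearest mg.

6160 mg

τ/t½ = 39/13 ≈ 3, so f = (1/2)^(39/13) ≈ 0.125000.
Cmin,ss = (D/Vd)·f/(1−f), so D = Cmin,ss·Vd·(1−f)/f.
D = 22 × 40 × (1−f)/f ≈ 22 × 40 × 7.00000 ≈ 6160.00 mg.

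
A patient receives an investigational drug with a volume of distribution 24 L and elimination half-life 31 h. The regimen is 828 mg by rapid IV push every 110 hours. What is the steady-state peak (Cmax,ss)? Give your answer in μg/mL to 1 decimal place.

k = ln2/t½ = ln2/31 ≈ 0.022360 h⁻¹; fraction remaining f = e^(−kτ) = e^(−0.022360×110) ≈ 0.0855.
Accumulation ratio R = 1/(1 − f) ≈ 1/0.9145 ≈ 1.0935.
Each bolus raises the concentration by D/Vd = 828/24 ≈ 34.500 μg/mL.
Cmax,ss = C₀/(1 − f) ≈ 34.500/0.9145 ≈ 37.726 μg/mL.

37.7 μg/mL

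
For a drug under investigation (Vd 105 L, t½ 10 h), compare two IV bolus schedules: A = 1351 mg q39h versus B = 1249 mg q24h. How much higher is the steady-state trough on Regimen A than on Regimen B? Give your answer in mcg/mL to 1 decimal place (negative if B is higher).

-1.9 mcg/mL

Regimen A: f = (1/2)^(39/10) ≈ 0.0670; Cmin,ss = (1351/105)·f/(1−f) ≈ 0.924 mcg/mL.
Regimen B: f = (1/2)^(24/10) ≈ 0.1895; Cmin,ss = (1249/105)·f/(1−f) ≈ 2.781 mcg/mL.
Difference ≈ 0.924 − 2.781 ≈ -1.857 mcg/mL.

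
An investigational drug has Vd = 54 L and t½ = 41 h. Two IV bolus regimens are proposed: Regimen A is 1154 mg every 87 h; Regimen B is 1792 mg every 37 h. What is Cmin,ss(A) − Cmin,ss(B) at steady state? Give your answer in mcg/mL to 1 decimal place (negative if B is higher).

Regimen A: f = (1/2)^(87/41) ≈ 0.2297; Cmin,ss = (1154/54)·f/(1−f) ≈ 6.373 mcg/mL.
Regimen B: f = (1/2)^(37/41) ≈ 0.5350; Cmin,ss = (1792/54)·f/(1−f) ≈ 38.181 mcg/mL.
Difference ≈ 6.373 − 38.181 ≈ -31.808 mcg/mL.

-31.8 mcg/mL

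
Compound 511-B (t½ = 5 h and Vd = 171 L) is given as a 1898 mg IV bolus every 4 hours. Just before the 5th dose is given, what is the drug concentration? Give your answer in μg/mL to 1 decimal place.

13.3 μg/mL

f = (1/2)^(τ/t½) = (1/2)^(4/5) ≈ 0.5743.
C₀ = D/Vd = 1898/171 ≈ 11.099 μg/mL.
Before the 5th dose, 4 doses have been given. Superposition: Cmin = C₀·(f + f² + … + f^4).
≈ 11.099 × (0.5743 + 0.3298 + 0.1894 + 0.1088) ≈ 11.099 × 1.2023 ≈ 13.344 μg/mL.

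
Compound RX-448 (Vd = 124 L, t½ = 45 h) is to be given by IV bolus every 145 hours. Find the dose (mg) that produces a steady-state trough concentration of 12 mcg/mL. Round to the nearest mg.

τ/t½ = 145/45 ≈ 3.2222, so f = (1/2)^(145/45) ≈ 0.107155.
Cmin,ss = (D/Vd)·f/(1−f), so D = Cmin,ss·Vd·(1−f)/f.
D = 12 × 124 × (1−f)/f ≈ 12 × 124 × 8.33228 ≈ 12398.43 mg.

12398 mg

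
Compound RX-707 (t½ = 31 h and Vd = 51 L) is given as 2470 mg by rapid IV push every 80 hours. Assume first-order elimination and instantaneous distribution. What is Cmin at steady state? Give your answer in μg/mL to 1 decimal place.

9.7 μg/mL

Over one 80-h interval, 80/31 ≈ 2.5806 half-lives elapse, leaving f ≈ 0.1672 of each dose.
At steady state, accumulation factor R = 1/(1 − e^(−kτ)) ≈ 1.2008.
Each bolus raises the concentration by D/Vd = 2470/51 ≈ 48.431 μg/mL.
Steady-state peak Cmax,ss = C₀·R ≈ 48.431 × 1.2008 ≈ 58.156 μg/mL.
Steady-state trough Cmin,ss = Cmax,ss·f ≈ 58.156 × 0.1672 ≈ 9.724 μg/mL.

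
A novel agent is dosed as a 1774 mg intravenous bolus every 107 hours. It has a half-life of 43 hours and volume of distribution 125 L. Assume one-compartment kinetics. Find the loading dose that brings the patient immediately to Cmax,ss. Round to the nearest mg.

2159 mg

f = (1/2)^(107/43) ≈ 0.178207; accumulation ratio R = 1/(1−f) ≈ 1.21685.
Loading dose to hit Cmax,ss on first dose: D_load = D_maint·R ≈ 1774 × 1.21685 ≈ 2158.69 mg.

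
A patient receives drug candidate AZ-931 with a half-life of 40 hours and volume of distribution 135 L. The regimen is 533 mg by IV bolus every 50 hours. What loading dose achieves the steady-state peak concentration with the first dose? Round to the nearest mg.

920 mg

f = (1/2)^(50/40) ≈ 0.420448; accumulation ratio R = 1/(1−f) ≈ 1.72547.
Loading dose to hit Cmax,ss on first dose: D_load = D_maint·R ≈ 533 × 1.72547 ≈ 919.68 mg.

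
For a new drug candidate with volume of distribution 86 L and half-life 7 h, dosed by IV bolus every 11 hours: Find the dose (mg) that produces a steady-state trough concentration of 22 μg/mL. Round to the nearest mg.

3731 mg

τ/t½ = 11/7 ≈ 1.5714, so f = (1/2)^(11/7) ≈ 0.336475.
Cmin,ss = (D/Vd)·f/(1−f), so D = Cmin,ss·Vd·(1−f)/f.
D = 22 × 86 × (1−f)/f ≈ 22 × 86 × 1.97199 ≈ 3731.01 mg.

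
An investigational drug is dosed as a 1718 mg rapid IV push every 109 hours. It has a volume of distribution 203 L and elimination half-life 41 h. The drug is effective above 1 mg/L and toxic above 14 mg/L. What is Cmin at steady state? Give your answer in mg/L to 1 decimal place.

k = ln2/t½ = ln2/41 ≈ 0.016906 h⁻¹; fraction remaining f = e^(−kτ) = e^(−0.016906×109) ≈ 0.1584.
Accumulation ratio R = 1/(1 − f) ≈ 1/0.8416 ≈ 1.1882.
Single-dose peak C₀ = D/Vd = 1718/203 ≈ 8.463 mg/L.
Steady-state peak Cmax,ss = C₀·R ≈ 8.463 × 1.1882 ≈ 10.056 mg/L.
Steady-state trough Cmin,ss = Cmax,ss·f ≈ 10.056 × 0.1584 ≈ 1.593 mg/L.
Trough 1.6 mg/L vs MEC 1 mg/L: adequate.

1.6 mg/L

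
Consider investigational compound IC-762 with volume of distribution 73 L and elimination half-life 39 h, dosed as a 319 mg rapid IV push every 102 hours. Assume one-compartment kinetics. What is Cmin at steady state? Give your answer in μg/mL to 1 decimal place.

Over one 102-h interval, 102/39 ≈ 2.6154 half-lives elapse, leaving f ≈ 0.1632 of each dose.
Accumulation ratio R = 1/(1 − f) ≈ 1/0.8368 ≈ 1.1950.
Each bolus raises the concentration by D/Vd = 319/73 ≈ 4.370 μg/mL.
Cmax,ss = C₀/(1 − f) ≈ 4.370/0.8368 ≈ 5.222 μg/mL.
One interval later, Cmin,ss = Cmax,ss·e^(−kτ) ≈ 5.222 × 0.1632 ≈ 0.852 μg/mL.

0.9 μg/mL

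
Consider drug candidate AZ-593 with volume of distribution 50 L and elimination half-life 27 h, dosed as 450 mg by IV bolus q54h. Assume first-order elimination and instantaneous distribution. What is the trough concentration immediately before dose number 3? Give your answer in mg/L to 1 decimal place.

f = (1/2)^(τ/t½) = (1/2)^(54/27) ≈ 0.2500.
C₀ = D/Vd = 450/50 ≈ 9.000 mg/L.
Before the 3rd dose, 2 doses have been given. Superposition: Cmin = C₀·(f + f²).
≈ 9.000 × (0.2500 + 0.0625) ≈ 9.000 × 0.3125 ≈ 2.812 mg/L.

2.8 mg/L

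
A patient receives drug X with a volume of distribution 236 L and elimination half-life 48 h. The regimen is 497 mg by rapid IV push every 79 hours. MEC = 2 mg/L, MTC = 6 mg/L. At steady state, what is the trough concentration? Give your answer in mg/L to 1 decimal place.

1.0 mg/L

Over one 79-h interval, 79/48 ≈ 1.6458 half-lives elapse, leaving f ≈ 0.3196 of each dose.
At steady state, accumulation factor R = 1/(1 − e^(−kτ)) ≈ 1.4697.
Each bolus raises the concentration by D/Vd = 497/236 ≈ 2.106 mg/L.
Cmax,ss = C₀/(1 − f) ≈ 2.106/0.6804 ≈ 3.095 mg/L.
Steady-state trough Cmin,ss = Cmax,ss·f ≈ 3.095 × 0.3196 ≈ 0.989 mg/L.
Trough 1.0 mg/L vs MEC 2 mg/L: subtherapeutic.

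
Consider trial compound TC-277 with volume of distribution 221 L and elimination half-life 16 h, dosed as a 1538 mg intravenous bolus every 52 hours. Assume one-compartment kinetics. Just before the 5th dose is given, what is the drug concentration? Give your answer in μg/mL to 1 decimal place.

0.8 μg/mL

f = (1/2)^(τ/t½) = (1/2)^(52/16) ≈ 0.1051.
C₀ = D/Vd = 1538/221 ≈ 6.959 μg/mL.
Before the 5th dose, 4 doses have been given. Superposition: Cmin = C₀·(f + f² + … + f^4).
≈ 6.959 × (0.1051 + 0.0110 + 0.0012 + 0.0001) ≈ 6.959 × 0.1174 ≈ 0.817 μg/mL.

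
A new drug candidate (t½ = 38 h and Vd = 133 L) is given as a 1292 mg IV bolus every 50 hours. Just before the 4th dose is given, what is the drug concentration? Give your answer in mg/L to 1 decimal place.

f = (1/2)^(τ/t½) = (1/2)^(50/38) ≈ 0.4017.
C₀ = D/Vd = 1292/133 ≈ 9.714 mg/L.
Before the 4th dose, 3 doses have been given. Superposition: Cmin = C₀·(f + f² + … + f^3).
≈ 9.714 × (0.4017 + 0.1614 + 0.0648) ≈ 9.714 × 0.6279 ≈ 6.099 mg/L.

6.1 mg/L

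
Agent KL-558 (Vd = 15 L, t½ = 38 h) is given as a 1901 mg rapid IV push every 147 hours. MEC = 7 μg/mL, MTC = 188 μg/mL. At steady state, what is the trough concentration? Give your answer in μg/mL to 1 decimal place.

9.3 μg/mL

Over one 147-h interval, 147/38 ≈ 3.8684 half-lives elapse, leaving f ≈ 0.0685 of each dose.
At steady state, accumulation factor R = 1/(1 − e^(−kτ)) ≈ 1.0735.
Single-dose peak C₀ = D/Vd = 1901/15 ≈ 126.733 μg/mL.
Cmax,ss = C₀/(1 − f) ≈ 126.733/0.9315 ≈ 136.053 μg/mL.
Steady-state trough Cmin,ss = Cmax,ss·f ≈ 136.053 × 0.0685 ≈ 9.320 μg/mL.
Trough 9.3 μg/mL vs MEC 7 μg/mL: adequate.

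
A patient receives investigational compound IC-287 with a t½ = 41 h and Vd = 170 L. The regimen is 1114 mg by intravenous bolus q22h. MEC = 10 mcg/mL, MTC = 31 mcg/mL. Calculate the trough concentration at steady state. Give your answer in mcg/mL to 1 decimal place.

k = ln2/t½ = ln2/41 ≈ 0.016906 h⁻¹; fraction remaining f = e^(−kτ) = e^(−0.016906×22) ≈ 0.6894.
At steady state, accumulation factor R = 1/(1 − e^(−kτ)) ≈ 3.2196.
Each bolus raises the concentration by D/Vd = 1114/170 ≈ 6.553 mcg/mL.
Steady-state peak Cmax,ss = C₀·R ≈ 6.553 × 3.2196 ≈ 21.098 mcg/mL.
Steady-state trough Cmin,ss = Cmax,ss·f ≈ 21.098 × 0.6894 ≈ 14.545 mcg/mL.
Trough 14.5 mcg/mL vs MEC 10 mcg/mL: adequate.

14.5 mcg/mL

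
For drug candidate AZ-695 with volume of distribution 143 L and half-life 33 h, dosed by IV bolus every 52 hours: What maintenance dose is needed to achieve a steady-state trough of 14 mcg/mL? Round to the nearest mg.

3966 mg

τ/t½ = 52/33 ≈ 1.5758, so f = (1/2)^(52/33) ≈ 0.335467.
Cmin,ss = (D/Vd)·f/(1−f), so D = Cmin,ss·Vd·(1−f)/f.
D = 14 × 143 × (1−f)/f ≈ 14 × 143 × 1.98092 ≈ 3965.80 mg.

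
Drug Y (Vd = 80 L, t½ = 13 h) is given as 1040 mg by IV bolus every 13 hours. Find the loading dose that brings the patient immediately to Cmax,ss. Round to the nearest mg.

2080 mg

f = (1/2)^(13/13) ≈ 0.500000; accumulation ratio R = 1/(1−f) ≈ 2.00000.
Loading dose to hit Cmax,ss on first dose: D_load = D_maint·R ≈ 1040 × 2.00000 ≈ 2080.00 mg.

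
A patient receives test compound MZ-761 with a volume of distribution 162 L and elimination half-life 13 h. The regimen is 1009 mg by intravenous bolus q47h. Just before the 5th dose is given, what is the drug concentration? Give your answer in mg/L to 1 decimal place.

0.6 mg/L

f = (1/2)^(τ/t½) = (1/2)^(47/13) ≈ 0.0816.
C₀ = D/Vd = 1009/162 ≈ 6.228 mg/L.
Before the 5th dose, 4 doses have been given. Superposition: Cmin = C₀·(f + f² + … + f^4).
≈ 6.228 × (0.0816 + 0.0067 + 0.0005 + 0.0000) ≈ 6.228 × 0.0888 ≈ 0.553 mg/L.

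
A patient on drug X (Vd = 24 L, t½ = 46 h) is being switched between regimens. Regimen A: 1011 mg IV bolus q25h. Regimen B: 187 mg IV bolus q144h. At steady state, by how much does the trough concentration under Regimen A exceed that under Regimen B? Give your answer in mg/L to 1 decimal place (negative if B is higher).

91.1 mg/L

Regimen A: f = (1/2)^(25/46) ≈ 0.6861; Cmin,ss = (1011/24)·f/(1−f) ≈ 92.074 mg/L.
Regimen B: f = (1/2)^(144/46) ≈ 0.1142; Cmin,ss = (187/24)·f/(1−f) ≈ 1.005 mg/L.
Difference ≈ 92.074 − 1.005 ≈ 91.069 mg/L.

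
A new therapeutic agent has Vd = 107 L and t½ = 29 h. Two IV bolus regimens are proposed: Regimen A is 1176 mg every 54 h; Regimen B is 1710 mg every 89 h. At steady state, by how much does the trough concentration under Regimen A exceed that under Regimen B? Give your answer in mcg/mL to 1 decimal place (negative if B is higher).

Regimen A: f = (1/2)^(54/29) ≈ 0.2751; Cmin,ss = (1176/107)·f/(1−f) ≈ 4.171 mcg/mL.
Regimen B: f = (1/2)^(89/29) ≈ 0.1192; Cmin,ss = (1710/107)·f/(1−f) ≈ 2.163 mcg/mL.
Difference ≈ 4.171 − 2.163 ≈ 2.008 mcg/mL.

2.0 mcg/mL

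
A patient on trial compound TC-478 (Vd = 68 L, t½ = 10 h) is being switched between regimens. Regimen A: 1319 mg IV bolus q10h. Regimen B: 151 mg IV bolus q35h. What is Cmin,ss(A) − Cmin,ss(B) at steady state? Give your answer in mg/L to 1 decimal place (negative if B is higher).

Regimen A: f = (1/2)^(10/10) ≈ 0.5000; Cmin,ss = (1319/68)·f/(1−f) ≈ 19.397 mg/L.
Regimen B: f = (1/2)^(35/10) ≈ 0.0884; Cmin,ss = (151/68)·f/(1−f) ≈ 0.215 mg/L.
Difference ≈ 19.397 − 0.215 ≈ 19.182 mg/L.

19.2 mg/L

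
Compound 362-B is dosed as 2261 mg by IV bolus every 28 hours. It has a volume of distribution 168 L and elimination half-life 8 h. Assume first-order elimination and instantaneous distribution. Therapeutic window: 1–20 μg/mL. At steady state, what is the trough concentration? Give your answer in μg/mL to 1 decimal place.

k = ln2/t½ = ln2/8 ≈ 0.086643 h⁻¹; fraction remaining f = e^(−kτ) = e^(−0.086643×28) ≈ 0.0884.
At steady state, accumulation factor R = 1/(1 − e^(−kτ)) ≈ 1.0970.
Each bolus raises the concentration by D/Vd = 2261/168 ≈ 13.458 μg/mL.
Cmax,ss = C₀/(1 − f) ≈ 13.458/0.9116 ≈ 14.763 μg/mL.
Steady-state trough Cmin,ss = Cmax,ss·f ≈ 14.763 × 0.0884 ≈ 1.305 μg/mL.
Trough 1.3 μg/mL vs MEC 1 μg/mL: adequate.

1.3 μg/mL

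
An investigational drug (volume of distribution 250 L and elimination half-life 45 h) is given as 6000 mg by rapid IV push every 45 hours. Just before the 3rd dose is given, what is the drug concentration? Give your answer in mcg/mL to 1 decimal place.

18.0 mcg/mL

f = (1/2)^(τ/t½) = (1/2)^(45/45) ≈ 0.5000.
C₀ = D/Vd = 6000/250 ≈ 24.000 mcg/mL.
Before the 3rd dose, 2 doses have been given. Superposition: Cmin = C₀·(f + f²).
≈ 24.000 × (0.5000 + 0.2500) ≈ 24.000 × 0.7500 ≈ 18.000 mcg/mL.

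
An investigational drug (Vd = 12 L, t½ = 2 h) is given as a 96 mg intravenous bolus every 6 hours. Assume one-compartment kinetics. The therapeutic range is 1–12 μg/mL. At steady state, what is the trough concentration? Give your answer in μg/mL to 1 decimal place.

1.1 μg/mL

The dosing interval is 3 half-lives, so f = 2^(−3) = 0.125.
Accumulation ratio R = 1/(1 − f) = 1/0.875 = 8/7.
Single-dose peak C₀ = D/Vd = 96/12 = 8 μg/mL.
Steady-state peak Cmax,ss = C₀·R = 8 × 8/7 ≈ 9.143 μg/mL.
Steady-state trough Cmin,ss = Cmax,ss·f ≈ 9.143 × 0.125 ≈ 1.143 μg/mL.
Trough 1.1 μg/mL vs MEC 1 μg/mL: adequate.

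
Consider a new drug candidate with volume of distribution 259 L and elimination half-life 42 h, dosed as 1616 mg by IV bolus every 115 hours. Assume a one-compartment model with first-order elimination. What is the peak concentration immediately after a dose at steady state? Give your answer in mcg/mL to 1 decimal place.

k = ln2/t½ = ln2/42 ≈ 0.016504 h⁻¹; fraction remaining f = e^(−kτ) = e^(−0.016504×115) ≈ 0.1499.
Accumulation ratio R = 1/(1 − f) ≈ 1/0.8501 ≈ 1.1763.
Single-dose peak C₀ = D/Vd = 1616/259 ≈ 6.239 mcg/mL.
Steady-state peak Cmax,ss = C₀·R ≈ 6.239 × 1.1763 ≈ 7.339 mcg/mL.

7.3 mcg/mL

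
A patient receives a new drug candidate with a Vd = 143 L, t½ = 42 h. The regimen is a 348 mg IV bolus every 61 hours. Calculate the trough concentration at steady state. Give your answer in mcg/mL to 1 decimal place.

1.4 mcg/mL

k = ln2/t½ = ln2/42 ≈ 0.016504 h⁻¹; fraction remaining f = e^(−kτ) = e^(−0.016504×61) ≈ 0.3654.
Accumulation ratio R = 1/(1 − f) ≈ 1/0.6346 ≈ 1.5758.
Each bolus raises the concentration by D/Vd = 348/143 ≈ 2.434 mcg/mL.
Cmax,ss = C₀/(1 − f) ≈ 2.434/0.6346 ≈ 3.835 mcg/mL.
One interval later, Cmin,ss = Cmax,ss·e^(−kτ) ≈ 3.835 × 0.3654 ≈ 1.401 mcg/mL.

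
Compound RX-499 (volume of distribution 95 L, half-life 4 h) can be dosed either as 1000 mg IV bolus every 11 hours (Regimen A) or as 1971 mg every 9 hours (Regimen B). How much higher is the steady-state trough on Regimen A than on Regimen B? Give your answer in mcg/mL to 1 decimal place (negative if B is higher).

-3.7 mcg/mL

Regimen A: f = (1/2)^(11/4) ≈ 0.1487; Cmin,ss = (1000/95)·f/(1−f) ≈ 1.839 mcg/mL.
Regimen B: f = (1/2)^(9/4) ≈ 0.2102; Cmin,ss = (1971/95)·f/(1−f) ≈ 5.522 mcg/mL.
Difference ≈ 1.839 − 5.522 ≈ -3.683 mcg/mL.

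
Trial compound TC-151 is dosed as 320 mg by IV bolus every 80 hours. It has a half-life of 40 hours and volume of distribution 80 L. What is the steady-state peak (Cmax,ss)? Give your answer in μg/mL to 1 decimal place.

τ = 80 h = 2 half-lives, so f = (1/2)^2 = 0.25.
Accumulation ratio R = 1/(1 − f) = 1/0.75 = 4/3.
Single-dose peak C₀ = D/Vd = 320/80 = 4 μg/mL.
Steady-state peak Cmax,ss = C₀·R = 4 × 4/3 ≈ 5.333 μg/mL.

5.3 μg/mL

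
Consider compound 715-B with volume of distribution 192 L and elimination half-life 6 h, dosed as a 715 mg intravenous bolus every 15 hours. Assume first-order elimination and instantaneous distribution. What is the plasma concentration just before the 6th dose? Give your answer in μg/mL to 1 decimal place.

0.8 μg/mL

f = (1/2)^(τ/t½) = (1/2)^(15/6) ≈ 0.1768.
C₀ = D/Vd = 715/192 ≈ 3.724 μg/mL.
Before the 6th dose, 5 doses have been given. Superposition: Cmin = C₀·(f + f² + … + f^5).
≈ 3.724 × (0.1768 + 0.0313 + 0.0055 + 0.0010 + 0.0002) ≈ 3.724 × 0.2148 ≈ 0.800 μg/mL.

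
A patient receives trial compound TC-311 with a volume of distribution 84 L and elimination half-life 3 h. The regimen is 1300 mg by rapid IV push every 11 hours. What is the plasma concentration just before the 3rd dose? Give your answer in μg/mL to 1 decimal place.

f = (1/2)^(τ/t½) = (1/2)^(11/3) ≈ 0.0787.
C₀ = D/Vd = 1300/84 ≈ 15.476 μg/mL.
Before the 3rd dose, 2 doses have been given. Superposition: Cmin = C₀·(f + f²).
≈ 15.476 × (0.0787 + 0.0062) ≈ 15.476 × 0.0849 ≈ 1.314 μg/mL.

1.3 μg/mL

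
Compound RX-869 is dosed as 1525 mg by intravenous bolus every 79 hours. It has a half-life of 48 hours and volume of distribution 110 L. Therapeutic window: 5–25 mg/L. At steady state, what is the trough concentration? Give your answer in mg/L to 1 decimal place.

Over one 79-h interval, 79/48 ≈ 1.6458 half-lives elapse, leaving f ≈ 0.3196 of each dose.
At steady state, accumulation factor R = 1/(1 − e^(−kτ)) ≈ 1.4697.
Each bolus raises the concentration by D/Vd = 1525/110 ≈ 13.864 mg/L.
Cmax,ss = C₀/(1 − f) ≈ 13.864/0.6804 ≈ 20.376 mg/L.
Steady-state trough Cmin,ss = Cmax,ss·f ≈ 20.376 × 0.3196 ≈ 6.512 mg/L.
Trough 6.5 mg/L vs MEC 5 mg/L: adequate.

6.5 mg/L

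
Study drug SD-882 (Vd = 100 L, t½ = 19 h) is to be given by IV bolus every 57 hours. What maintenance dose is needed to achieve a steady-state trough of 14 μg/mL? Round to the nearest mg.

τ/t½ = 57/19 ≈ 3, so f = (1/2)^(57/19) ≈ 0.125000.
Cmin,ss = (D/Vd)·f/(1−f), so D = Cmin,ss·Vd·(1−f)/f.
D = 14 × 100 × (1−f)/f ≈ 14 × 100 × 7.00000 ≈ 9800.00 mg.

9800 mg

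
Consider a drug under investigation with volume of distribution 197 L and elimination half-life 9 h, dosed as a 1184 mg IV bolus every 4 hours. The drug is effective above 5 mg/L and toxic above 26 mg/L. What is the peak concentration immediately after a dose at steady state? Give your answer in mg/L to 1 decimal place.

k = ln2/t½ = ln2/9 ≈ 0.077016 h⁻¹; fraction remaining f = e^(−kτ) = e^(−0.077016×4) ≈ 0.7349.
At steady state, accumulation factor R = 1/(1 − e^(−kτ)) ≈ 3.7722.
Single-dose peak C₀ = D/Vd = 1184/197 ≈ 6.010 mg/L.
Steady-state peak Cmax,ss = C₀·R ≈ 6.010 × 3.7722 ≈ 22.671 mg/L.
Peak 22.7 mg/L vs MTC 26 mg/L: below toxic threshold.

22.7 mg/L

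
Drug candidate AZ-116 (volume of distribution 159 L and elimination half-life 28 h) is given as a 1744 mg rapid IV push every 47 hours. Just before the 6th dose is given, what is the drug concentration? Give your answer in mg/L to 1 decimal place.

f = (1/2)^(τ/t½) = (1/2)^(47/28) ≈ 0.3124.
C₀ = D/Vd = 1744/159 ≈ 10.969 mg/L.
Before the 6th dose, 5 doses have been given. Superposition: Cmin = C₀·(f + f² + … + f^5).
≈ 10.969 × (0.3124 + 0.0976 + 0.0305 + 0.0095 + 0.0030) ≈ 10.969 × 0.4530 ≈ 4.969 mg/L.

5.0 mg/L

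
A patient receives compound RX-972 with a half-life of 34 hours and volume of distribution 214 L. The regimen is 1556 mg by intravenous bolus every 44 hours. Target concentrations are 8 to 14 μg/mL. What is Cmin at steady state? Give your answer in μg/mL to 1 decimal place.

5.0 μg/mL

k = ln2/t½ = ln2/34 ≈ 0.020387 h⁻¹; fraction remaining f = e^(−kτ) = e^(−0.020387×44) ≈ 0.4078.
Each bolus raises the concentration by D/Vd = 1556/214 ≈ 7.271 μg/mL.
Steady-state trough Cmin,ss = C₀·f/(1−f) ≈ 7.271 × 0.4078/0.5922 ≈ 5.007 μg/mL.
Trough 5.0 μg/mL vs MEC 8 μg/mL: subtherapeutic.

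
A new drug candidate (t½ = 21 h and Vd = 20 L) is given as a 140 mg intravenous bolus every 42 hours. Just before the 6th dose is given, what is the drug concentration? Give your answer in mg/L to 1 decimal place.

2.3 mg/L

f = (1/2)^(τ/t½) = (1/2)^(42/21) ≈ 0.2500.
C₀ = D/Vd = 140/20 ≈ 7.000 mg/L.
Before the 6th dose, 5 doses have been given. Superposition: Cmin = C₀·(f + f² + … + f^5).
≈ 7.000 × (0.2500 + 0.0625 + 0.0156 + 0.0039 + 0.0010) ≈ 7.000 × 0.3330 ≈ 2.331 mg/L.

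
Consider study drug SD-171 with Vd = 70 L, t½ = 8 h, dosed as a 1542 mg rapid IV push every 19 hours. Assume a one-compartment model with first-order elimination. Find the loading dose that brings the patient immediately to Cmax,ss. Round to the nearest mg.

1910 mg

f = (1/2)^(19/8) ≈ 0.192776; accumulation ratio R = 1/(1−f) ≈ 1.23881.
Loading dose to hit Cmax,ss on first dose: D_load = D_maint·R ≈ 1542 × 1.23881 ≈ 1910.25 mg.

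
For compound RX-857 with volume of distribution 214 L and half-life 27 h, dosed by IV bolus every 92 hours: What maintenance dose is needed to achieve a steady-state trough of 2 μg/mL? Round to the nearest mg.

τ/t½ = 92/27 ≈ 3.4074, so f = (1/2)^(92/27) ≈ 0.094247.
Cmin,ss = (D/Vd)·f/(1−f), so D = Cmin,ss·Vd·(1−f)/f.
D = 2 × 214 × (1−f)/f ≈ 2 × 214 × 9.61042 ≈ 4113.26 mg.

4113 mg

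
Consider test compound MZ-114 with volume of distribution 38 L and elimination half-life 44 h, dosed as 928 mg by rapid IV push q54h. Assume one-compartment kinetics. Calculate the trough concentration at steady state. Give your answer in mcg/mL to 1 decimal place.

18.2 mcg/mL

Over one 54-h interval, 54/44 ≈ 1.2273 half-lives elapse, leaving f ≈ 0.4271 of each dose.
At steady state, accumulation factor R = 1/(1 − e^(−kτ)) ≈ 1.7455.
Each bolus raises the concentration by D/Vd = 928/38 ≈ 24.421 mcg/mL.
Steady-state peak Cmax,ss = C₀·R ≈ 24.421 × 1.7455 ≈ 42.627 mcg/mL.
One interval later, Cmin,ss = Cmax,ss·e^(−kτ) ≈ 42.627 × 0.4271 ≈ 18.206 mcg/mL.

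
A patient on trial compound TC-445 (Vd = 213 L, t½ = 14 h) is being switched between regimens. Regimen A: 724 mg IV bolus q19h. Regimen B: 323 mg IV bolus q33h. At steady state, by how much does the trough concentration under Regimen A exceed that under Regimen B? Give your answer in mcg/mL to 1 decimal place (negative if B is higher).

Regimen A: f = (1/2)^(19/14) ≈ 0.3904; Cmin,ss = (724/213)·f/(1−f) ≈ 2.177 mcg/mL.
Regimen B: f = (1/2)^(33/14) ≈ 0.1952; Cmin,ss = (323/213)·f/(1−f) ≈ 0.368 mcg/mL.
Difference ≈ 2.177 − 0.368 ≈ 1.809 mcg/mL.

1.8 mcg/mL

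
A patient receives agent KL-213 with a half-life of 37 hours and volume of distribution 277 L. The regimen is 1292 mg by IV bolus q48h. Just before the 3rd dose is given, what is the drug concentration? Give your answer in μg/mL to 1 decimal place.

2.7 μg/mL

f = (1/2)^(τ/t½) = (1/2)^(48/37) ≈ 0.4069.
C₀ = D/Vd = 1292/277 ≈ 4.664 μg/mL.
Before the 3rd dose, 2 doses have been given. Superposition: Cmin = C₀·(f + f²).
≈ 4.664 × (0.4069 + 0.1656) ≈ 4.664 × 0.5725 ≈ 2.670 μg/mL.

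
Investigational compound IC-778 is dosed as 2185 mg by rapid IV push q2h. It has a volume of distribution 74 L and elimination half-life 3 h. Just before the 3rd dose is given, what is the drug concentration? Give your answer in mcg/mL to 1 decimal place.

f = (1/2)^(τ/t½) = (1/2)^(2/3) ≈ 0.6300.
C₀ = D/Vd = 2185/74 ≈ 29.527 mcg/mL.
Before the 3rd dose, 2 doses have been given. Superposition: Cmin = C₀·(f + f²).
≈ 29.527 × (0.6300 + 0.3969) ≈ 29.527 × 1.0269 ≈ 30.321 mcg/mL.

30.3 mcg/mL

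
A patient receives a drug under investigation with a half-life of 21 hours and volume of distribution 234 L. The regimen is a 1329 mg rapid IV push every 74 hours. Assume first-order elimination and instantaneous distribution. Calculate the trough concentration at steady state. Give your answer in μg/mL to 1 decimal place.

Over one 74-h interval, 74/21 ≈ 3.5238 half-lives elapse, leaving f ≈ 0.0869 of each dose.
Accumulation ratio R = 1/(1 − f) ≈ 1/0.9131 ≈ 1.0952.
Each bolus raises the concentration by D/Vd = 1329/234 ≈ 5.679 μg/mL.
Steady-state peak Cmax,ss = C₀·R ≈ 5.679 × 1.0952 ≈ 6.220 μg/mL.
One interval later, Cmin,ss = Cmax,ss·e^(−kτ) ≈ 6.220 × 0.0869 ≈ 0.541 μg/mL.

0.5 μg/mL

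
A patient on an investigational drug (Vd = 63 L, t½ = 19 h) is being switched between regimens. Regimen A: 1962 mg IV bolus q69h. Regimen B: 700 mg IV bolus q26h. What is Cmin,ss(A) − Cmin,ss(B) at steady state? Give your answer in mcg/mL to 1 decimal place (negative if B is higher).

Regimen A: f = (1/2)^(69/19) ≈ 0.0807; Cmin,ss = (1962/63)·f/(1−f) ≈ 2.734 mcg/mL.
Regimen B: f = (1/2)^(26/19) ≈ 0.3873; Cmin,ss = (700/63)·f/(1−f) ≈ 7.024 mcg/mL.
Difference ≈ 2.734 − 7.024 ≈ -4.290 mcg/mL.

-4.3 mcg/mL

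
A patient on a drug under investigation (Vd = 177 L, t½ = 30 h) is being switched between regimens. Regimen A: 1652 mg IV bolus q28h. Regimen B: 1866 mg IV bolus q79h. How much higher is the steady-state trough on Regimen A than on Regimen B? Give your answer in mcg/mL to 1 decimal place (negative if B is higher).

8.2 mcg/mL

Regimen A: f = (1/2)^(28/30) ≈ 0.5236; Cmin,ss = (1652/177)·f/(1−f) ≈ 10.258 mcg/mL.
Regimen B: f = (1/2)^(79/30) ≈ 0.1612; Cmin,ss = (1866/177)·f/(1−f) ≈ 2.026 mcg/mL.
Difference ≈ 10.258 − 2.026 ≈ 8.232 mcg/mL.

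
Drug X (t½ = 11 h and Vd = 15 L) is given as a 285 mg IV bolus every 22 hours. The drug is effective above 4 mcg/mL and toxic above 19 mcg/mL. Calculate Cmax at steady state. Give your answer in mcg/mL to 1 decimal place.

25.3 mcg/mL

τ = 22 h = 2 half-lives, so f = (1/2)^2 = 0.25.
Accumulation ratio R = 1/(1 − f) = 1/0.75 = 4/3.
Single-dose peak C₀ = D/Vd = 285/15 = 19 mcg/mL.
Steady-state peak Cmax,ss = C₀·R = 19 × 4/3 ≈ 25.333 mcg/mL.
Peak 25.3 mcg/mL vs MTC 19 mcg/mL: exceeds toxic threshold.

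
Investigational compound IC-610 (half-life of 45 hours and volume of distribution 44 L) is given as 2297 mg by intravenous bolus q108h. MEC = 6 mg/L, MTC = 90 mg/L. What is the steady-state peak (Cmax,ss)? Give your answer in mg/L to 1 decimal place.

Over one 108-h interval, 108/45 ≈ 2.4 half-lives elapse, leaving f ≈ 0.1895 of each dose.
At steady state, accumulation factor R = 1/(1 − e^(−kτ)) ≈ 1.2338.
Single-dose peak C₀ = D/Vd = 2297/44 ≈ 52.205 mg/L.
Cmax,ss = C₀/(1 − f) ≈ 52.205/0.8105 ≈ 64.411 mg/L.
Peak 64.4 mg/L vs MTC 90 mg/L: below toxic threshold.

64.4 mg/L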